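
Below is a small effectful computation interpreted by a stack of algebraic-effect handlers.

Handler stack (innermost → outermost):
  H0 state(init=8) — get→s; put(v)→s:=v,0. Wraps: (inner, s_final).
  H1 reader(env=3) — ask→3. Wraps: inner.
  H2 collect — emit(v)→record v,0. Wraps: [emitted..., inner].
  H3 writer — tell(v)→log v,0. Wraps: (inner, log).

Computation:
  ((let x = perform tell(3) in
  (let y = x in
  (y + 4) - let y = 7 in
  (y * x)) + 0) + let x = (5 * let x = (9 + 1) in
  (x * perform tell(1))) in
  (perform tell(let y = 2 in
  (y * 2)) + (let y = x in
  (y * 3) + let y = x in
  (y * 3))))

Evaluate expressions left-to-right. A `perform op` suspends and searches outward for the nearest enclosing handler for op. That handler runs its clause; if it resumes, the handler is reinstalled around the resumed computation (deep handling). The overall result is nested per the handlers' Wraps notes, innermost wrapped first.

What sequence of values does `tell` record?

Answer: (3, 1, 4)

Evaluation trace:
tell(3) @ H3 ⇒ log+=3
tell(1) @ H3 ⇒ log+=1
tell(4) @ H3 ⇒ log+=4
H0 returns (4, 8)
H1 returns (4, 8)
H2 returns [(4, 8)]
H3 returns ([(4, 8)], (3, 1, 4))
= ([(4, 8)], (3, 1, 4))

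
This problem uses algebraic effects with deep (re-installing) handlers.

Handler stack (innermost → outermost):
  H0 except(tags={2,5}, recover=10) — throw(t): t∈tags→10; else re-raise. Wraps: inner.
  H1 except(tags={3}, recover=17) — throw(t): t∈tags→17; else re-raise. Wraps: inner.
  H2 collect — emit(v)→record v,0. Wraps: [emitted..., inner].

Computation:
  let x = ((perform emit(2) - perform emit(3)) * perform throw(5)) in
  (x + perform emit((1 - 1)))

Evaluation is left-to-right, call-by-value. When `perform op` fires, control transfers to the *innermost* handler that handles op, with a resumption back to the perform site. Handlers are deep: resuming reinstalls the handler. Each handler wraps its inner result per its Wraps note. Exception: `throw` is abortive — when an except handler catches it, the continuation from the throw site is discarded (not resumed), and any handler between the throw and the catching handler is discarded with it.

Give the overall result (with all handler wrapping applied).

Answer: [2, 3, 10]

Evaluation trace:
emit(2) @ H2 ⇒ out+=2
emit(3) @ H2 ⇒ out+=3
throw(5) @ H0 caught ⇒ 10
H1 returns 10
H2 returns [2, 3, 10]
= [2, 3, 10]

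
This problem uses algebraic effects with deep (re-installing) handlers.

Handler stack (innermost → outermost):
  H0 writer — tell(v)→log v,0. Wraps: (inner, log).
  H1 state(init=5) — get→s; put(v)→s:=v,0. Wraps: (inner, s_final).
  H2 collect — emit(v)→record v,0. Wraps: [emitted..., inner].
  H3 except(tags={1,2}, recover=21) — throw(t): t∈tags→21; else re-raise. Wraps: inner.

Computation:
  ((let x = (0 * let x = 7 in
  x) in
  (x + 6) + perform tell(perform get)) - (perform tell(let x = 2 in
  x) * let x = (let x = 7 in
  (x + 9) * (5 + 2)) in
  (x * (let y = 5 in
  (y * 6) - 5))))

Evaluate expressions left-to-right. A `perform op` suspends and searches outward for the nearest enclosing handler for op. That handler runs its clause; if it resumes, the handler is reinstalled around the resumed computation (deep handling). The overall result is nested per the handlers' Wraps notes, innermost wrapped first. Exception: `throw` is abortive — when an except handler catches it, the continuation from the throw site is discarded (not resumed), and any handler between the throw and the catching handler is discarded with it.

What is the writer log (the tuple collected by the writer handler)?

Answer: (5, 2)

Step-by-step:
get @ H1 ⇒ 5
tell(5) @ H0 ⇒ log+=5
tell(2) @ H0 ⇒ log+=2
H0 returns (6, (5, 2))
H1 returns ((6, (5, 2)), 5)
H2 returns [((6, (5, 2)), 5)]
H3 returns [((6, (5, 2)), 5)]
= [((6, (5, 2)), 5)]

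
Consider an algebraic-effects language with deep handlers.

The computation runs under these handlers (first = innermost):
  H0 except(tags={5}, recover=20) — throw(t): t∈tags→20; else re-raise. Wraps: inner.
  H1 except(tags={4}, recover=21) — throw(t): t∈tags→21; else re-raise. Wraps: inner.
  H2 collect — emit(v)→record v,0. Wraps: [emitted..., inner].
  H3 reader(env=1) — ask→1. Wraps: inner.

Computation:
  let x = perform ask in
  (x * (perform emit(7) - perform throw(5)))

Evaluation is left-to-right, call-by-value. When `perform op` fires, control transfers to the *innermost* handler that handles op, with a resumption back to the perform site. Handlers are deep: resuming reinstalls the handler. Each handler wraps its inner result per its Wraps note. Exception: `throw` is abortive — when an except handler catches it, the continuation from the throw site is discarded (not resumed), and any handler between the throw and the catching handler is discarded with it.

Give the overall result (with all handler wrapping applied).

Answer: [7, 20]

Evaluation trace:
ask @ H3 ⇒ 1
emit(7) @ H2 ⇒ out+=7
throw(5) @ H0 caught ⇒ 20
H1 returns 20
H2 returns [7, 20]
H3 returns [7, 20]
= [7, 20]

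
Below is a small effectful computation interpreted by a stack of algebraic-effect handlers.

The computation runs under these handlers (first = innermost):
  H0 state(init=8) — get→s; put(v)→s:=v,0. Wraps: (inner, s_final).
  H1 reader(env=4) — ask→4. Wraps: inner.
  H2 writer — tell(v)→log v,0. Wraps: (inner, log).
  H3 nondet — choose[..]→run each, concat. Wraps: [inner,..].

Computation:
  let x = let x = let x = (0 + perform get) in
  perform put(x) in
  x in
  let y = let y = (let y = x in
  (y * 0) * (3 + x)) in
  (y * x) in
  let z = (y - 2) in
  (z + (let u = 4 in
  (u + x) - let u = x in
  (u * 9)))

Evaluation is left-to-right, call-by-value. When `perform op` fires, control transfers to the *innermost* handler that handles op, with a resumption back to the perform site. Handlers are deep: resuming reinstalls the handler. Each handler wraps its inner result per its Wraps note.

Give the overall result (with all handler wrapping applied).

Evaluation trace:
get @ H0 ⇒ 8
put(8) @ H0 ⇒ s:=8
H0 returns (2, 8)
H1 returns (2, 8)
H2 returns ((2, 8), ())
H3 returns [((2, 8), ())]
= [((2, 8), ())]

Answer: [((2, 8), ())]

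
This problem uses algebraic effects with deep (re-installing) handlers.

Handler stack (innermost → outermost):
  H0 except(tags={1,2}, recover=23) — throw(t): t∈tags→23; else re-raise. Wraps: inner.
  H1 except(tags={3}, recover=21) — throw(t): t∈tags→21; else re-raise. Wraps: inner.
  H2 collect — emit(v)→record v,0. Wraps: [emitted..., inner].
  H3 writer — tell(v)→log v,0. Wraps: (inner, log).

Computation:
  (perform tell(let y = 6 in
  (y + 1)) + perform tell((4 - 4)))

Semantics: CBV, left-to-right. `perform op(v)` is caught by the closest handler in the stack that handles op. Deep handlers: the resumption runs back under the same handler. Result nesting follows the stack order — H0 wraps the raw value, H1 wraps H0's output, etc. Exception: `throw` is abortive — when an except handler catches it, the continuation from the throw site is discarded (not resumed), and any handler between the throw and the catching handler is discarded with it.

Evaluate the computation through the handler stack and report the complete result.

Evaluation trace:
tell(7) @ H3 ⇒ log+=7
tell(0) @ H3 ⇒ log+=0
H0 returns 0
H1 returns 0
H2 returns [0]
H3 returns ([0], (7, 0))
= ([0], (7, 0))

Answer: ([0], (7, 0))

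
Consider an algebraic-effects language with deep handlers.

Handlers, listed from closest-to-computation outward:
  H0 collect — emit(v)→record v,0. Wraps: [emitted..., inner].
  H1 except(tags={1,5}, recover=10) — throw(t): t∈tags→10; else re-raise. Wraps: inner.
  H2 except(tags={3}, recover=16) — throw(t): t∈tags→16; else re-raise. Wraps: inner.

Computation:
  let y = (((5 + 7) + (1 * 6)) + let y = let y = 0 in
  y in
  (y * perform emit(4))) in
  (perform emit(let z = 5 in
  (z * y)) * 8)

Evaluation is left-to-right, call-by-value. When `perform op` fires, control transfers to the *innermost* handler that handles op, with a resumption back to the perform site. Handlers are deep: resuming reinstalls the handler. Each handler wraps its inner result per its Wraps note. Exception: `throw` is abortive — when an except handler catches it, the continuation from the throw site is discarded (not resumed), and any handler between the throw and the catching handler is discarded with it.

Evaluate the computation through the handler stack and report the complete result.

Answer: [4, 90, 0]

Working:
emit(4) @ H0 ⇒ out+=4
emit(90) @ H0 ⇒ out+=90
H0 returns [4, 90, 0]
H1 returns [4, 90, 0]
H2 returns [4, 90, 0]
= [4, 90, 0]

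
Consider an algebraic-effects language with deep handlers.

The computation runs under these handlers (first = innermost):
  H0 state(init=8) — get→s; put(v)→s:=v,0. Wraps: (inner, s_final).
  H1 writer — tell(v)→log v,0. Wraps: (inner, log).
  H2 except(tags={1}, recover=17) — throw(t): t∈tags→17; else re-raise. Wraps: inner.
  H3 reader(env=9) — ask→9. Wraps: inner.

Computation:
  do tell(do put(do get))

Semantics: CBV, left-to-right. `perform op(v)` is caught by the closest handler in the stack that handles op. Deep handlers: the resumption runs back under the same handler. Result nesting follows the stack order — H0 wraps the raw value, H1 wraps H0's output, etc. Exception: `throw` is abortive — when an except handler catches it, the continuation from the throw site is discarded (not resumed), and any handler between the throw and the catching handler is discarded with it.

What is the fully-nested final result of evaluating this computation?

Evaluation trace:
get @ H0 ⇒ 8
put(8) @ H0 ⇒ s:=8
tell(0) @ H1 ⇒ log+=0
H0 returns (0, 8)
H1 returns ((0, 8), (0))
H2 returns ((0, 8), (0))
H3 returns ((0, 8), (0))
= ((0, 8), (0))

Answer: ((0, 8), (0))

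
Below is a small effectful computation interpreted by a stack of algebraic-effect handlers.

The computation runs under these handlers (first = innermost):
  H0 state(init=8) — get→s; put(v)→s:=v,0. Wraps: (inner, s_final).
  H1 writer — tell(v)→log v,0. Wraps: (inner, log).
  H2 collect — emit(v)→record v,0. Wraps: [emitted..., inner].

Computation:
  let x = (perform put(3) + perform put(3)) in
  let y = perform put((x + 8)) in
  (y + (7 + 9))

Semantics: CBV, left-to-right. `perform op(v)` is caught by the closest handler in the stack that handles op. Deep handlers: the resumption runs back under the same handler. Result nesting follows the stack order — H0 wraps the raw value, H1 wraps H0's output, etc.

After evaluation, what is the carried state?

Step-by-step:
put(3) @ H0 ⇒ s:=3
put(3) @ H0 ⇒ s:=3
put(8) @ H0 ⇒ s:=8
H0 returns (16, 8)
H1 returns ((16, 8), ())
H2 returns [((16, 8), ())]
= [((16, 8), ())]

Answer: 8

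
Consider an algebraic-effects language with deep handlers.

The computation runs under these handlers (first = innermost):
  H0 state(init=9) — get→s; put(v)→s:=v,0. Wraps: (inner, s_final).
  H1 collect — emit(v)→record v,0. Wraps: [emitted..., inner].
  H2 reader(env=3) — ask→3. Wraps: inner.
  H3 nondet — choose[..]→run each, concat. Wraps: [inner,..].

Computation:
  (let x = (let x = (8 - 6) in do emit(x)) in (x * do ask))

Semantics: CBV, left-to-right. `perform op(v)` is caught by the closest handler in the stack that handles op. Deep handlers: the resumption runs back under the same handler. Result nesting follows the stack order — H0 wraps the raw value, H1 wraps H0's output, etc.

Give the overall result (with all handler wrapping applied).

Evaluation trace:
emit(2) @ H1 ⇒ out+=2
ask @ H2 ⇒ 3
H0 returns (0, 9)
H1 returns [2, (0, 9)]
H2 returns [2, (0, 9)]
H3 returns [[2, (0, 9)]]
= [[2, (0, 9)]]

Answer: [[2, (0, 9)]]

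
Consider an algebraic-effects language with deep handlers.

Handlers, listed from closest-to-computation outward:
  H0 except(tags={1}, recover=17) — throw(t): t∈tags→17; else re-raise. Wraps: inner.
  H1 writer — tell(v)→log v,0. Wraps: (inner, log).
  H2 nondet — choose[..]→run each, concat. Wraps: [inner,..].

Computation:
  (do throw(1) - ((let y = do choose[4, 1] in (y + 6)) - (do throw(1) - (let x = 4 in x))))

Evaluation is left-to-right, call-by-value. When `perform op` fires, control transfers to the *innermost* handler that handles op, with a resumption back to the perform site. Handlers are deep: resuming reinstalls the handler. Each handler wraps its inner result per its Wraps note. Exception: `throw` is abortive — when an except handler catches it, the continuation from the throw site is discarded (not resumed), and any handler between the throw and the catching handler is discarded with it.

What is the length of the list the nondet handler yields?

Step-by-step:
throw(1) @ H0 caught ⇒ 17
H1 returns (17, ())
H2 returns [(17, ())]
= [(17, ())]

Answer: 1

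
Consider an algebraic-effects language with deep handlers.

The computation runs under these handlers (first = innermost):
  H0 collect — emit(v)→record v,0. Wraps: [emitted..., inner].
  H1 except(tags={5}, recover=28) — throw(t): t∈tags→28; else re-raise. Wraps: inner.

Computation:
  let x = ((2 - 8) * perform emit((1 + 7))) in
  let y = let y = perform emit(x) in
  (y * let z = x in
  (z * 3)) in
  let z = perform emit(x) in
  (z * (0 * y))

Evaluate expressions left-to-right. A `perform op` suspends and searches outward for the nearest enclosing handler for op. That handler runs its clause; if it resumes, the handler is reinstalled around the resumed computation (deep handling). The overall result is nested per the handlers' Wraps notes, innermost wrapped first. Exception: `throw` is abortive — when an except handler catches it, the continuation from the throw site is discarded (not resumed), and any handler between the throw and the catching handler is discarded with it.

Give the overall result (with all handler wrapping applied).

Step-by-step:
emit(8) @ H0 ⇒ out+=8
emit(0) @ H0 ⇒ out+=0
emit(0) @ H0 ⇒ out+=0
H0 returns [8, 0, 0, 0]
H1 returns [8, 0, 0, 0]
= [8, 0, 0, 0]

Answer: [8, 0, 0, 0]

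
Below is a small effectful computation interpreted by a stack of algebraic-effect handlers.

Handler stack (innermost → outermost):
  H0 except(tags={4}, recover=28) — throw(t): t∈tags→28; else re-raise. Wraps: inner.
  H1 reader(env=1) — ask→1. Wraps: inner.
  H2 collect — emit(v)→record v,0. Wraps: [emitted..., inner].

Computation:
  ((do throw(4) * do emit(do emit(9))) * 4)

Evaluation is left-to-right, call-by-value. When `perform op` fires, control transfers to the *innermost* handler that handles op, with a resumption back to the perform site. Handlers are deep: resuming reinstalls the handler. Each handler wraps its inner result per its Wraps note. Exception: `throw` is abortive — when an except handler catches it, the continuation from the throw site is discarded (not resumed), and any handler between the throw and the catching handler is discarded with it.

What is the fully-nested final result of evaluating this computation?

Working:
throw(4) @ H0 caught ⇒ 28
H1 returns 28
H2 returns [28]
= [28]

Answer: [28]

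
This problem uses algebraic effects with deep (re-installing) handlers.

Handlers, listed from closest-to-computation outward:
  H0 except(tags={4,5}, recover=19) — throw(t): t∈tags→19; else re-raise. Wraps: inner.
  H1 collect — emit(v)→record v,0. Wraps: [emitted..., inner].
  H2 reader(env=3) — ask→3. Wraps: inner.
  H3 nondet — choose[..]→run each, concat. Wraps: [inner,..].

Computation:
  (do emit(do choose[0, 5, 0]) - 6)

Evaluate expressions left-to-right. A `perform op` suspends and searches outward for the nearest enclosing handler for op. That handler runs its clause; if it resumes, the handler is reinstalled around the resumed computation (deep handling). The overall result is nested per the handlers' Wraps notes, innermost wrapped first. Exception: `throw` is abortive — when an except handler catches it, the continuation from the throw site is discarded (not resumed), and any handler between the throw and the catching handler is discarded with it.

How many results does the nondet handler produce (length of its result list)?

Evaluation trace:
choose[0, 5, 0] @ H3
  branch[0] choose=0:
    emit(0) @ H1 ⇒ out+=0
    H0 returns -6
    H1 returns [0, -6]
    H2 returns [0, -6]
    H3 returns [[0, -6]]
  branch[1] choose=5:
    emit(5) @ H1 ⇒ out+=5
    H0 returns -6
    H1 returns [5, -6]
    H2 returns [5, -6]
    H3 returns [[5, -6]]
  branch[2] choose=0:
    emit(0) @ H1 ⇒ out+=0
    H0 returns -6
    H1 returns [0, -6]
    H2 returns [0, -6]
    H3 returns [[0, -6]]
= [[0, -6], [5, -6], [0, -6]]

Answer: 3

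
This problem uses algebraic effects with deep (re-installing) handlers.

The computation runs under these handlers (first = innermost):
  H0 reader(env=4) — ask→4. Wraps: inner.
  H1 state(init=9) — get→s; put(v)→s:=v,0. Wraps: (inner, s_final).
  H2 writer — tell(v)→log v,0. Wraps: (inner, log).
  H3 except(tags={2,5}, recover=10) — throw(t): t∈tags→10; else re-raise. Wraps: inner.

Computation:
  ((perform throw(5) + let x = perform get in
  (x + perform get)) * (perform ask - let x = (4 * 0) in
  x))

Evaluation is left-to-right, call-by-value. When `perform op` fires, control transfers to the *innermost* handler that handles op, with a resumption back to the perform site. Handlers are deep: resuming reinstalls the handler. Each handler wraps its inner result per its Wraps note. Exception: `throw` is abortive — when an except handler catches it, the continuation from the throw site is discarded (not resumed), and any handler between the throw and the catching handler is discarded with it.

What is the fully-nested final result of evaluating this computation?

Evaluation trace:
throw(5) @ H3 caught ⇒ 10
= 10

Answer: 10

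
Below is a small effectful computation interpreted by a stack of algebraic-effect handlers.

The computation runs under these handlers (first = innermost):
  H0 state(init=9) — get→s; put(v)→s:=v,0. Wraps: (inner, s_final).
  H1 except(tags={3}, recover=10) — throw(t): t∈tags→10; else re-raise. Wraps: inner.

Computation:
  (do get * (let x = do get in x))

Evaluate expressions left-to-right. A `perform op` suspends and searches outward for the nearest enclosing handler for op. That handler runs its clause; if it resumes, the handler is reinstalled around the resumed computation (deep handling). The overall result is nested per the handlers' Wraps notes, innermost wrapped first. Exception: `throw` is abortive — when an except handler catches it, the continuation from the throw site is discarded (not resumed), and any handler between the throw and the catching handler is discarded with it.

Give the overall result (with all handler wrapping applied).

Answer: (81, 9)

Step-by-step:
get @ H0 ⇒ 9
get @ H0 ⇒ 9
H0 returns (81, 9)
H1 returns (81, 9)
= (81, 9)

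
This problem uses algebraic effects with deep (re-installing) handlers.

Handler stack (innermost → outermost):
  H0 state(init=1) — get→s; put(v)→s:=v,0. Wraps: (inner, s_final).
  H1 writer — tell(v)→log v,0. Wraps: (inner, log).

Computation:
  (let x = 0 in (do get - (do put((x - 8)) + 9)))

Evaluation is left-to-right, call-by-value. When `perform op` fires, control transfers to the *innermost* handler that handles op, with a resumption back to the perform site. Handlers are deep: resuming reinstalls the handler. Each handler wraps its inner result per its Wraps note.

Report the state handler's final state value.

Answer: -8

Evaluation trace:
get @ H0 ⇒ 1
put(-8) @ H0 ⇒ s:=-8
H0 returns (-8, -8)
H1 returns ((-8, -8), ())
= ((-8, -8), ())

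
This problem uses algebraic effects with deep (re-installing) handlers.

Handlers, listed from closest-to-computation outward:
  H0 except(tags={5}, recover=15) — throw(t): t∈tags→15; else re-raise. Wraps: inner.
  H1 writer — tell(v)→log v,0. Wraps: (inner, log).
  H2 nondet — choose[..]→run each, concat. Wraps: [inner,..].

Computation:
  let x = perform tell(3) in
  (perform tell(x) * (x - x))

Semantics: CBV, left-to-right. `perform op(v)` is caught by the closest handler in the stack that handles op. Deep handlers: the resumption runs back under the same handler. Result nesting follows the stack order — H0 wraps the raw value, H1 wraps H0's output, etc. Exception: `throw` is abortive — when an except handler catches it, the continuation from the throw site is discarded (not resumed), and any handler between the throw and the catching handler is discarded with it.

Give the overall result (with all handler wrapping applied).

Answer: [(0, (3, 0))]

Working:
tell(3) @ H1 ⇒ log+=3
tell(0) @ H1 ⇒ log+=0
H0 returns 0
H1 returns (0, (3, 0))
H2 returns [(0, (3, 0))]
= [(0, (3, 0))]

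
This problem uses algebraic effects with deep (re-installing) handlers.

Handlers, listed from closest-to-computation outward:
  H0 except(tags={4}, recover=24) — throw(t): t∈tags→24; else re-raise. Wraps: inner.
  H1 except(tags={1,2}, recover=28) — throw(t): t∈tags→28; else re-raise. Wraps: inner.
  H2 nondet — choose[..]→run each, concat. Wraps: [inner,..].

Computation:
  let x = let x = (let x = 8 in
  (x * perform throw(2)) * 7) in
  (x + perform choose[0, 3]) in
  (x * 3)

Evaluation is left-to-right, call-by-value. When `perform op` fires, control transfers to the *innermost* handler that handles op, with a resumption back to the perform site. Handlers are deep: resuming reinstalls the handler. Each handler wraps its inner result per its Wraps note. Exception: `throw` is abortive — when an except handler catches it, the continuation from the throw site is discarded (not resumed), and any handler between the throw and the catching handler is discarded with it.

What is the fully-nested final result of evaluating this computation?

Answer: [28]

Step-by-step:
throw(2) @ H0 re-raised
throw(2) @ H1 caught ⇒ 28
H2 returns [28]
= [28]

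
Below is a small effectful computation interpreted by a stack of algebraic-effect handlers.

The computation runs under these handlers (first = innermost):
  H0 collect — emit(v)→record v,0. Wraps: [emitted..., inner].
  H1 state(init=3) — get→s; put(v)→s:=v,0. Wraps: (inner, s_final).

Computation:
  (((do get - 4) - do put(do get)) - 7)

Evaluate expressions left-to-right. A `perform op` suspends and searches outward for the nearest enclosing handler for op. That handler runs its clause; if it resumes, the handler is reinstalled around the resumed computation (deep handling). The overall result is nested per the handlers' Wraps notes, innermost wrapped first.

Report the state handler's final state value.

Evaluation trace:
get @ H1 ⇒ 3
get @ H1 ⇒ 3
put(3) @ H1 ⇒ s:=3
H0 returns [-8]
H1 returns ([-8], 3)
= ([-8], 3)

Answer: 3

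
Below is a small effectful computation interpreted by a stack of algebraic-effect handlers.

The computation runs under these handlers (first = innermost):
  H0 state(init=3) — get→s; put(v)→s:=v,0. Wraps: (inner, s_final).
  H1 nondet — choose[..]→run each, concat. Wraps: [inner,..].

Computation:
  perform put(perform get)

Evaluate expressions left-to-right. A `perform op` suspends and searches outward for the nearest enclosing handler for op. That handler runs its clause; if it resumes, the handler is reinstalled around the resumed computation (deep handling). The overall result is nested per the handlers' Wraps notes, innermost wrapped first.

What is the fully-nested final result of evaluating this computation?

Answer: [(0, 3)]

Step-by-step:
get @ H0 ⇒ 3
put(3) @ H0 ⇒ s:=3
H0 returns (0, 3)
H1 returns [(0, 3)]
= [(0, 3)]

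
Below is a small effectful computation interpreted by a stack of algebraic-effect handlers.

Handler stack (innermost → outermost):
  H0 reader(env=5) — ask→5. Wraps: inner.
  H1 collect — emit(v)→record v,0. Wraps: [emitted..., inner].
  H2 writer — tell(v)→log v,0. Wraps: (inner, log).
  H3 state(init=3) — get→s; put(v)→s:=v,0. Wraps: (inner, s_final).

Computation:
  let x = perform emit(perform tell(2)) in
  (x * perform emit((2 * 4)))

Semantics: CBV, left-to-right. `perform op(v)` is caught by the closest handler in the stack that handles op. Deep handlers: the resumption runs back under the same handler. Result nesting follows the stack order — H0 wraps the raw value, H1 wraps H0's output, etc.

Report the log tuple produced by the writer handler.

Answer: (2)

Evaluation trace:
tell(2) @ H2 ⇒ log+=2
emit(0) @ H1 ⇒ out+=0
emit(8) @ H1 ⇒ out+=8
H0 returns 0
H1 returns [0, 8, 0]
H2 returns ([0, 8, 0], (2))
H3 returns (([0, 8, 0], (2)), 3)
= (([0, 8, 0], (2)), 3)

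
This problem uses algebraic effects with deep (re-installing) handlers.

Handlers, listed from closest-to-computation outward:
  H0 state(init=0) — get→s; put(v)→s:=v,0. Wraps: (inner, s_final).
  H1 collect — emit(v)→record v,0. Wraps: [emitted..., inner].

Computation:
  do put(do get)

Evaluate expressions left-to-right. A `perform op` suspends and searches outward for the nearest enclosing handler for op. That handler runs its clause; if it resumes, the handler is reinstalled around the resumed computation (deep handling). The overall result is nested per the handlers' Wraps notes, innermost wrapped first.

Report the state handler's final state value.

Answer: 0

Evaluation trace:
get @ H0 ⇒ 0
put(0) @ H0 ⇒ s:=0
H0 returns (0, 0)
H1 returns [(0, 0)]
= [(0, 0)]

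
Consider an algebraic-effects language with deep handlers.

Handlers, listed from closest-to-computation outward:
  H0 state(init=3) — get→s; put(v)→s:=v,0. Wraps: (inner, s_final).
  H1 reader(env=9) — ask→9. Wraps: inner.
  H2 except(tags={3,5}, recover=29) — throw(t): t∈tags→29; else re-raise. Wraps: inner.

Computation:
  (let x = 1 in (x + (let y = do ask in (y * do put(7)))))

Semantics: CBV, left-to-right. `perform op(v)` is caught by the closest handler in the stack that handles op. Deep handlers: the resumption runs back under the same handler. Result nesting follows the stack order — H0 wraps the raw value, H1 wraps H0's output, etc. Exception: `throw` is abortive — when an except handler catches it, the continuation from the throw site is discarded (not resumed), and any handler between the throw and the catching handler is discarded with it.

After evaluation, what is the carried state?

Answer: 7

Step-by-step:
ask @ H1 ⇒ 9
put(7) @ H0 ⇒ s:=7
H0 returns (1, 7)
H1 returns (1, 7)
H2 returns (1, 7)
= (1, 7)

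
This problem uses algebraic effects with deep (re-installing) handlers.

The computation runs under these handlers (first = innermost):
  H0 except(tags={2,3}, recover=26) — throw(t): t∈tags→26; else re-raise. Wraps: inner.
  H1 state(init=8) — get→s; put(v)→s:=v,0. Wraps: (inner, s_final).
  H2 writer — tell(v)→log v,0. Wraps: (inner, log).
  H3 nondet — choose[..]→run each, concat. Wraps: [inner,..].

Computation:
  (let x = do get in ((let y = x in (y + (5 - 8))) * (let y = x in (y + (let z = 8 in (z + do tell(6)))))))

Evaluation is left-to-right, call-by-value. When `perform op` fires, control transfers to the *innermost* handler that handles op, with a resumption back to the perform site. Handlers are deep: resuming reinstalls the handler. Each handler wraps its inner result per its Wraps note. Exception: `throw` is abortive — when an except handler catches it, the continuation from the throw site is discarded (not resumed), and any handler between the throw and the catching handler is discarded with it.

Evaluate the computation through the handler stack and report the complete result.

Answer: [((80, 8), (6))]

Evaluation trace:
get @ H1 ⇒ 8
tell(6) @ H2 ⇒ log+=6
H0 returns 80
H1 returns (80, 8)
H2 returns ((80, 8), (6))
H3 returns [((80, 8), (6))]
= [((80, 8), (6))]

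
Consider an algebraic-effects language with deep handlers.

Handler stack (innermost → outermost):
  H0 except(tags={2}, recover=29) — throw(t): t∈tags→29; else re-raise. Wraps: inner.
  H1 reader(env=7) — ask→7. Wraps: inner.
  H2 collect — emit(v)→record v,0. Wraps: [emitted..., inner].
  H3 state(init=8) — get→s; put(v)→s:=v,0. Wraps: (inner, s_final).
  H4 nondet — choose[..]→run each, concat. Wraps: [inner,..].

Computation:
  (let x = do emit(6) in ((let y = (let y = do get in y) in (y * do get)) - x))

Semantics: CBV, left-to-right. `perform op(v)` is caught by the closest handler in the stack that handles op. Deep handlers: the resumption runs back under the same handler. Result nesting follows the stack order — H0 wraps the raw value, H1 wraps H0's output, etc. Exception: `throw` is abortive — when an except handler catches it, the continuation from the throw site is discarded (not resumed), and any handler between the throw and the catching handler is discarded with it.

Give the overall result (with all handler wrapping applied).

Evaluation trace:
emit(6) @ H2 ⇒ out+=6
get @ H3 ⇒ 8
get @ H3 ⇒ 8
H0 returns 64
H1 returns 64
H2 returns [6, 64]
H3 returns ([6, 64], 8)
H4 returns [([6, 64], 8)]
= [([6, 64], 8)]

Answer: [([6, 64], 8)]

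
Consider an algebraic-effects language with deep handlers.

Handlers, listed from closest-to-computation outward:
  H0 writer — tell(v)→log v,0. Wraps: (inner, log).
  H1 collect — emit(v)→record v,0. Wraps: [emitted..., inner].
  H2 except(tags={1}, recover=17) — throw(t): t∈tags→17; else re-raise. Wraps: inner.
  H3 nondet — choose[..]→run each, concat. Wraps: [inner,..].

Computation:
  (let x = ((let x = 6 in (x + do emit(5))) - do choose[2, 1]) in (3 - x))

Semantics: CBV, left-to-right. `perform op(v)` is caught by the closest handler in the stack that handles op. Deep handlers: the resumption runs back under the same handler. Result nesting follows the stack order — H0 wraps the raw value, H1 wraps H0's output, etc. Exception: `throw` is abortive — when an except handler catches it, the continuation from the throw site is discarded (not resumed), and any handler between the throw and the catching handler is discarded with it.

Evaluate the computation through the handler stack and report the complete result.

Evaluation trace:
emit(5) @ H1 ⇒ out+=5
choose[2, 1] @ H3
  branch[0] choose=2:
    H0 returns (-1, ())
    H1 returns [5, (-1, ())]
    H2 returns [5, (-1, ())]
    H3 returns [[5, (-1, ())]]
  branch[1] choose=1:
    H0 returns (-2, ())
    H1 returns [5, (-2, ())]
    H2 returns [5, (-2, ())]
    H3 returns [[5, (-2, ())]]
= [[5, (-1, ())], [5, (-2, ())]]

Answer: [[5, (-1, ())], [5, (-2, ())]]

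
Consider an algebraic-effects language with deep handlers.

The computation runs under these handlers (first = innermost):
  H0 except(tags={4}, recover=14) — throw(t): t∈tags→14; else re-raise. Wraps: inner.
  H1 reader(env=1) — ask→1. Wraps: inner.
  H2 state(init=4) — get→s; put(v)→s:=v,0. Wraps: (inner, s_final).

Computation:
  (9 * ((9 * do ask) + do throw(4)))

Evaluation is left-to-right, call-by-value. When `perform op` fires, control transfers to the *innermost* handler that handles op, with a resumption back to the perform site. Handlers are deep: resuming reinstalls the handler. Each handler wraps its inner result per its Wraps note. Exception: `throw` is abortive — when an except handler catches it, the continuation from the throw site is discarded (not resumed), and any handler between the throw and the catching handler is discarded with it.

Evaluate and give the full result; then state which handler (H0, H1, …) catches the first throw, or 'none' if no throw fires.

Step-by-step:
ask @ H1 ⇒ 1
throw(4) @ H0 caught ⇒ 14
H1 returns 14
H2 returns (14, 4)
= (14, 4)

Answer: (14, 4) ; first throw caught by: H0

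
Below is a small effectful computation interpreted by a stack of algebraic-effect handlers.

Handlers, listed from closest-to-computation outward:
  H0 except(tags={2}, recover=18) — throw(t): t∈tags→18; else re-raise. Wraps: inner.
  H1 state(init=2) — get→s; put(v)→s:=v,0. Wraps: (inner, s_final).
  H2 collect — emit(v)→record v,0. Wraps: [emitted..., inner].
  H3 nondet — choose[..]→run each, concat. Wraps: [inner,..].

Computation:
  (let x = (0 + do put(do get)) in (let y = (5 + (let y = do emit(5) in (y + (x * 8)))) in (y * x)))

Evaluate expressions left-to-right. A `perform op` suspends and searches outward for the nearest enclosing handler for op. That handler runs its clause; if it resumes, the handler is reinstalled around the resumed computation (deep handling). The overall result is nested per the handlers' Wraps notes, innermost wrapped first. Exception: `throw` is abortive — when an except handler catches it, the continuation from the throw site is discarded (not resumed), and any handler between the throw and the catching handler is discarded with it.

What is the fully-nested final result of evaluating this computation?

Answer: [[5, (0, 2)]]

Evaluation trace:
get @ H1 ⇒ 2
put(2) @ H1 ⇒ s:=2
emit(5) @ H2 ⇒ out+=5
H0 returns 0
H1 returns (0, 2)
H2 returns [5, (0, 2)]
H3 returns [[5, (0, 2)]]
= [[5, (0, 2)]]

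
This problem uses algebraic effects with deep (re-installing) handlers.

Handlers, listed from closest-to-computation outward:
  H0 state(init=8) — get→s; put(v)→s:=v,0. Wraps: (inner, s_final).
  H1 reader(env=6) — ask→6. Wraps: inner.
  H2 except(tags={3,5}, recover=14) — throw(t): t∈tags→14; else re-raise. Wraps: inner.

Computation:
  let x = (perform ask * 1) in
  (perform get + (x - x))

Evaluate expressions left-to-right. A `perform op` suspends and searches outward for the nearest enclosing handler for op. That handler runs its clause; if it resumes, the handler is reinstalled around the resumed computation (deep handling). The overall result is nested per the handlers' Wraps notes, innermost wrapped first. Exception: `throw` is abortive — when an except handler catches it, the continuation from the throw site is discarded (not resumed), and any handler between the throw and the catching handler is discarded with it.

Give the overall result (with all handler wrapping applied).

Answer: (8, 8)

Evaluation trace:
ask @ H1 ⇒ 6
get @ H0 ⇒ 8
H0 returns (8, 8)
H1 returns (8, 8)
H2 returns (8, 8)
= (8, 8)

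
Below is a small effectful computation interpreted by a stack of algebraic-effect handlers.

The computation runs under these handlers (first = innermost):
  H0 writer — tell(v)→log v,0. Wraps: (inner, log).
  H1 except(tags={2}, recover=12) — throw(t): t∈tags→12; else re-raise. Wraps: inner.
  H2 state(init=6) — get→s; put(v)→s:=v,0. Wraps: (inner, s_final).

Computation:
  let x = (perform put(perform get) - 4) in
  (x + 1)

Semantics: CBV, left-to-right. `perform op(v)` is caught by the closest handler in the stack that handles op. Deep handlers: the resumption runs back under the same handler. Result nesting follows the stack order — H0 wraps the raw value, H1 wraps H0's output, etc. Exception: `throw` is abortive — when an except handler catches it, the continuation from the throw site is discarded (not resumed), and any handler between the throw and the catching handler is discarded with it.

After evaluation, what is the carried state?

Evaluation trace:
get @ H2 ⇒ 6
put(6) @ H2 ⇒ s:=6
H0 returns (-3, ())
H1 returns (-3, ())
H2 returns ((-3, ()), 6)
= ((-3, ()), 6)

Answer: 6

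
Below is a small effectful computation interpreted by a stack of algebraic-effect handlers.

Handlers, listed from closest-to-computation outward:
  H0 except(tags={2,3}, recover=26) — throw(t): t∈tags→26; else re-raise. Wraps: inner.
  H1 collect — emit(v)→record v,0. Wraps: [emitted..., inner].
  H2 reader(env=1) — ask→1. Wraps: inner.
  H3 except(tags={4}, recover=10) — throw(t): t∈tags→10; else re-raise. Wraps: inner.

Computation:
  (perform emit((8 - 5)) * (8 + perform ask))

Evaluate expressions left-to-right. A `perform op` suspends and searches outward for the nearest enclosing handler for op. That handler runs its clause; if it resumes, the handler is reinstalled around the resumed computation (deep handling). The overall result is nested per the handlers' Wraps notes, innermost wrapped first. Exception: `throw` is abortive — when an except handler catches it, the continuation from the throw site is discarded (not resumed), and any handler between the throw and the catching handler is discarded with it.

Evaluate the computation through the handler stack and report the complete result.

Step-by-step:
emit(3) @ H1 ⇒ out+=3
ask @ H2 ⇒ 1
H0 returns 0
H1 returns [3, 0]
H2 returns [3, 0]
H3 returns [3, 0]
= [3, 0]

Answer: [3, 0]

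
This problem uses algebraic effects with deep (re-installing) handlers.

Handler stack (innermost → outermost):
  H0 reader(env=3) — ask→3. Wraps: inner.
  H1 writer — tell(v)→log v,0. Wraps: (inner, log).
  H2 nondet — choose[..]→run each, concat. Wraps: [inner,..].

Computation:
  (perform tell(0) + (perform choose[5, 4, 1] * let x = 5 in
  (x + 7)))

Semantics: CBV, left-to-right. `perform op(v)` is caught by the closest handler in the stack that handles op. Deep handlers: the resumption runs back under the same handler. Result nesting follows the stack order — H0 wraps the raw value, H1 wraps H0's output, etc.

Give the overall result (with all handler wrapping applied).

Answer: [(60, (0)), (48, (0)), (12, (0))]

Evaluation trace:
tell(0) @ H1 ⇒ log+=0
choose[5, 4, 1] @ H2
  branch[0] choose=5:
    H0 returns 60
    H1 returns (60, (0))
    H2 returns [(60, (0))]
  branch[1] choose=4:
    H0 returns 48
    H1 returns (48, (0))
    H2 returns [(48, (0))]
  branch[2] choose=1:
    H0 returns 12
    H1 returns (12, (0))
    H2 returns [(12, (0))]
= [(60, (0)), (48, (0)), (12, (0))]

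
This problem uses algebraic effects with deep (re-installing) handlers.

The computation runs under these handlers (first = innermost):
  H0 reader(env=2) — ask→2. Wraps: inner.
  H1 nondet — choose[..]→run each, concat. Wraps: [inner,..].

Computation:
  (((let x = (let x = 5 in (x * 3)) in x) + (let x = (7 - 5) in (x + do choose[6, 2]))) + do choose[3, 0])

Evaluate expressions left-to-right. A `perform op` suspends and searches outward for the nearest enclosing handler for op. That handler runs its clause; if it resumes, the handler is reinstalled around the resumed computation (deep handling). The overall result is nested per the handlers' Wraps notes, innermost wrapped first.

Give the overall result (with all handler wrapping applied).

Answer: [26, 23, 22, 19]

Working:
choose[6, 2] @ H1
  branch[0] choose=6:
    choose[3, 0] @ H1
      branch[0] choose=3:
        H0 returns 26
        H1 returns [26]
      branch[1] choose=0:
        H0 returns 23
        H1 returns [23]
  branch[1] choose=2:
    choose[3, 0] @ H1
      branch[0] choose=3:
        H0 returns 22
        H1 returns [22]
      branch[1] choose=0:
        H0 returns 19
        H1 returns [19]
= [26, 23, 22, 19]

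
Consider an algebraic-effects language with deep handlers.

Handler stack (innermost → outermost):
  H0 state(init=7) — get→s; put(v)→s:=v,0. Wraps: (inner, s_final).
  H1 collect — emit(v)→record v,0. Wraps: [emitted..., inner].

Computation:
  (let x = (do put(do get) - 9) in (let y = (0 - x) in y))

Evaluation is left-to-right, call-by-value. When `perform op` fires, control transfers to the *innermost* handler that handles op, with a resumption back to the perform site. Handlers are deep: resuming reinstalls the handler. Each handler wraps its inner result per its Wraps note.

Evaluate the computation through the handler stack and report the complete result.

Answer: [(9, 7)]

Step-by-step:
get @ H0 ⇒ 7
put(7) @ H0 ⇒ s:=7
H0 returns (9, 7)
H1 returns [(9, 7)]
= [(9, 7)]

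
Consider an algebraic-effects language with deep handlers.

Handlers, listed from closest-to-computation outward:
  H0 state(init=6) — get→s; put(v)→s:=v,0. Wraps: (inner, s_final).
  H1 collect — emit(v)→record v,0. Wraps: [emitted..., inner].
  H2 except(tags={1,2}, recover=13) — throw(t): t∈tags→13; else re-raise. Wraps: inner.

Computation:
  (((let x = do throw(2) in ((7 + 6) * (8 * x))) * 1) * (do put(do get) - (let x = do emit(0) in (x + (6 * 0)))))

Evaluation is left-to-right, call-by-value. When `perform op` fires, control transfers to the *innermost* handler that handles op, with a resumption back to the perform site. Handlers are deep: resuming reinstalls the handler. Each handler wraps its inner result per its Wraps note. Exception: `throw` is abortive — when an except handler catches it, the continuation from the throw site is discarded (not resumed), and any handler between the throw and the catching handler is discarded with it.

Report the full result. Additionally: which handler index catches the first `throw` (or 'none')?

Step-by-step:
throw(2) @ H2 caught ⇒ 13
= 13

Answer: 13 ; first throw caught by: H2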